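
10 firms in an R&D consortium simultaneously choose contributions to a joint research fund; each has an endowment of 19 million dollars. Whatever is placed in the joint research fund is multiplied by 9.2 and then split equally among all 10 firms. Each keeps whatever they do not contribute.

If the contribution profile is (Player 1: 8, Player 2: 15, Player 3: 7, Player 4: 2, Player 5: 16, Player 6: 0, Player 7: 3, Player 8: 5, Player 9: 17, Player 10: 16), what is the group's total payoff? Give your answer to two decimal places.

919.80 million dollars

Total contributed: 8 + 15 + 7 + 2 + 16 + 0 + 3 + 5 + 17 + 16 = 89; total kept: 10 × 19 − 89 = 101.
The joint research fund pays out 9.2 × 89 = 818.80 in aggregate.
Group total = 101 + 818.80 = 919.80.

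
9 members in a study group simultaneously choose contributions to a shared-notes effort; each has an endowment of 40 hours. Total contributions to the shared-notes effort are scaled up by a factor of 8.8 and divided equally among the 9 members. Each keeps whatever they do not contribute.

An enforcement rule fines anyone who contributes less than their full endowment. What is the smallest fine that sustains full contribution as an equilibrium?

0.89 hours

Given the others contribute fully, the best deviation is to contribute 0 (any partial contribution still incurs the fine and gives up units whose private return 0.9778 is below 1).
Deviating from 40 to 0 saves 40 hours but forfeits the deviator's share of the drop in the shared-notes effort: 8.8/9 × 40 = 39.11.
So the deviation gain is 40 − 39.11 = 0.89, and the fine must be at least 0.89 hours to wipe it out.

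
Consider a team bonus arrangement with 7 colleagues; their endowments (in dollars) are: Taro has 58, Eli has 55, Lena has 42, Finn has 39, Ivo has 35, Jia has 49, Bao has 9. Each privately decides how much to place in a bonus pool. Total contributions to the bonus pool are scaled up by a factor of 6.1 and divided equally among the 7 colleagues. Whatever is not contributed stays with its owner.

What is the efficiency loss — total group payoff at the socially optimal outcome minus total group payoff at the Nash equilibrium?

1463.70 dollars

The private return per contributed unit is 6.1/7 = 0.8714 < 1 for every player regardless of endowment, so the Nash equilibrium is zero contribution and the group total is Σ E_j = 58 + 55 + 42 + 39 + 35 + 49 + 9 = 287.
Each contributed unit returns 6.100 to the group, so the social optimum is full contribution by everyone: group total = 6.100 × 287 = 1750.70.
Efficiency loss = (6.100 − 1) × 287 = 1463.70.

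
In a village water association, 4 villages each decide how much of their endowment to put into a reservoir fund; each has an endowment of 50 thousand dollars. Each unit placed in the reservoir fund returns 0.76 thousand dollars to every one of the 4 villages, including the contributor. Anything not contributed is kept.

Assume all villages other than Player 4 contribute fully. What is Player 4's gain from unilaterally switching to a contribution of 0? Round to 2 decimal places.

Switching from a contribution of 50 to 0 lets Player 4 keep an extra 50 thousand dollars, but lowers the reservoir fund by 50, which costs Player 4 their own share of that drop: 0.76 × 50 = 38.00.
Net gain = 50 − 38.00 = 12.00. The private return per contributed unit (0.76) is below 1, so free-riding is indeed the best response regardless of what the others do.

12.00 thousand dollars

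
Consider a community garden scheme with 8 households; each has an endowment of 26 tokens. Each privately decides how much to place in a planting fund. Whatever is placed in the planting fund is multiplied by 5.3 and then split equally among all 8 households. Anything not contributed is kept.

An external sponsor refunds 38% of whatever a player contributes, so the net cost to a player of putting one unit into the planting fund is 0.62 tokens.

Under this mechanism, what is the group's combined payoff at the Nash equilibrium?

With the mechanism, a contributed unit returns (5.3/8) / 0.62 = 1.0685 per unit of net cost to the contributor — now above 1 — so contributing fully is weakly dominant for every player.
At the Nash equilibrium everyone contributes 26. Group total payoff = 8 × (26 × 0.38 + 5.3 × 26) = 1181.44.

1181.44 tokens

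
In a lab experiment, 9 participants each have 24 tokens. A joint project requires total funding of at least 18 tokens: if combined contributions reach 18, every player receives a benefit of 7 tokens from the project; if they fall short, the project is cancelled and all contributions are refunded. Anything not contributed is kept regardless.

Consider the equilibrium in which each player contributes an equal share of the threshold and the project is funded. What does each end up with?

Equal share of the threshold: 18/9 = 2.
At this profile no one gains by cutting their contribution: any cut drops the total below 18, the project is cancelled, contributions are refunded, and the deviator ends with 24, which is less than 24 − 2 + 7 = 29. Contributing more than 2 just wastes the excess. So contributing exactly 2 is a best response.
Each player's payoff: 24 − 2 + 7 = 29.

29 tokens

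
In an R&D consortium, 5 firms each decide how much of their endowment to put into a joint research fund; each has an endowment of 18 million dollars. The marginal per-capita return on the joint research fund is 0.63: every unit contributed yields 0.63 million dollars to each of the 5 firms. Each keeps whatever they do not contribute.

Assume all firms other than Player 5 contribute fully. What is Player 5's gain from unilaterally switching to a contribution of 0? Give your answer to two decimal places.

6.66 million dollars

Switching from a contribution of 18 to 0 lets Player 5 keep an extra 18 million dollars, but lowers the joint research fund by 18, which costs Player 5 their own share of that drop: 0.63 × 18 = 11.34.
Net gain = 18 − 11.34 = 6.66. The private return per contributed unit (0.63) is below 1, so free-riding is indeed the best response regardless of what the others do.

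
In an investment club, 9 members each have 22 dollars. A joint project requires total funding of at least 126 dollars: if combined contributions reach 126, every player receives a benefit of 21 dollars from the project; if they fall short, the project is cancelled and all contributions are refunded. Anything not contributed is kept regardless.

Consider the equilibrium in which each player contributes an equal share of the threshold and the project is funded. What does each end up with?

Equal share of the threshold: 126/9 = 14.
At this profile no one gains by cutting their contribution: any cut drops the total below 126, the project is cancelled, contributions are refunded, and the deviator ends with 22, which is less than 22 − 14 + 21 = 29. Contributing more than 14 just wastes the excess. So contributing exactly 14 is a best response.
Each player's payoff: 22 − 14 + 21 = 29.

29 dollars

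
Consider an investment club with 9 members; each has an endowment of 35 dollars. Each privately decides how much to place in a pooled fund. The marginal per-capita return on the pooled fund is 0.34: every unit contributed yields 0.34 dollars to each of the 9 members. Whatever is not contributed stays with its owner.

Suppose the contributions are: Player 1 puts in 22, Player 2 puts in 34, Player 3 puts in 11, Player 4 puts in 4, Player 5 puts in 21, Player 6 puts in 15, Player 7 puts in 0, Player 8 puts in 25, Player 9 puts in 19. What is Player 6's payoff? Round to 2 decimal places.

71.34 dollars

Total contributed: 22 + 34 + 11 + 4 + 21 + 15 + 0 + 25 + 19 = 151.
Each receives 0.34 × 151 = 51.34 from the pooled fund.
Player 6 keeps 35 − 15 = 20, so Player 6's payoff is 20 + 51.34 = 71.34.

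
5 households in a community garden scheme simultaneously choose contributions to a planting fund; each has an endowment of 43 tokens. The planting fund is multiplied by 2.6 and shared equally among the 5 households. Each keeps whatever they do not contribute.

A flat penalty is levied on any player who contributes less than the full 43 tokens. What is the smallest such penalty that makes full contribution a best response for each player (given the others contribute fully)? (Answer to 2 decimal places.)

20.64 tokens

Given the others contribute fully, the best deviation is to contribute 0 (any partial contribution still incurs the fine and gives up units whose private return 0.5200 is below 1).
Deviating from 43 to 0 saves 43 tokens but forfeits the deviator's share of the drop in the planting fund: 2.6/5 × 43 = 22.36.
So the deviation gain is 43 − 22.36 = 20.64, and the fine must be at least 20.64 tokens to wipe it out.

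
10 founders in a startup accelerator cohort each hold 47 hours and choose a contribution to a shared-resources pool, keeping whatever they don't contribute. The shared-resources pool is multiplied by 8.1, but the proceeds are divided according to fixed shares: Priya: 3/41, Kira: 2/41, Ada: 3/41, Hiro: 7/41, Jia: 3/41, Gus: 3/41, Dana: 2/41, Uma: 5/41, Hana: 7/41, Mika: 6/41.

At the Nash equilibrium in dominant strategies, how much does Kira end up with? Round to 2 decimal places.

102.71 hours

For player j, contributing a unit is worthwhile iff 8.1 × (j's share) ≥ 1, i.e. iff j's share is at least 0.1235.
Hiro, Hana and Mika are above the threshold, contributing 47 each; the remaining 7 contribute 0. Total contributed: 141.
Kira keeps 47 and receives 8.1 × 141 × 2/41 = 55.71 from the shared-resources pool, for a payoff of 102.71.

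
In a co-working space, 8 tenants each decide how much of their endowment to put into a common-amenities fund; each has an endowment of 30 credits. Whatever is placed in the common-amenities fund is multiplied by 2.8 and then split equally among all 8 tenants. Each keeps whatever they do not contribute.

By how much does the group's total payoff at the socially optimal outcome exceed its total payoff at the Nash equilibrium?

Each contributed unit returns 2.8/8 = 0.3500 to its contributor — below 1 — so contributing 0 is dominant for every player. At the Nash equilibrium everyone keeps their 30, and the group total is 8 × 30 = 240.
Each contributed unit returns 2.800 to the group as a whole (0.3500 to each of 8 players), which exceeds 1, so the social optimum is full contribution: group total = 2.800 × 240 = 672.00.
Efficiency loss = 672.00 − 240 = 432.00.

432.00 credits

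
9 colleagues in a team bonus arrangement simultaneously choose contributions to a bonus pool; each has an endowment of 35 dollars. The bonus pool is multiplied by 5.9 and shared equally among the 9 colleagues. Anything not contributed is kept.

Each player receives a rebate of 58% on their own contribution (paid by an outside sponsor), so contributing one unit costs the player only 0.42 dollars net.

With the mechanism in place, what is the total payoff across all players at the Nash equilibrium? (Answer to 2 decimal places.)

2041.20 dollars

The effective private return per unit is now (5.9/9) / 0.42 = 1.5608 > 1, so every player's dominant strategy flips to full contribution.
So the Nash equilibrium is full contribution by all 9; the group earns 9 × (35 × 0.58 + 5.9 × 35) = 2041.20.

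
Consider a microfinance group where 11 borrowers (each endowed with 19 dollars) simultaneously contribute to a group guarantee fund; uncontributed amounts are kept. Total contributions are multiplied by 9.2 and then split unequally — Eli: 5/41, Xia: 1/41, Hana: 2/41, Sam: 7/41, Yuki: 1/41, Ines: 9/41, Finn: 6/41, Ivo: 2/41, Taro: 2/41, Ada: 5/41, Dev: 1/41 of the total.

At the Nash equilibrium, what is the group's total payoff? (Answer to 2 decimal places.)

A player with share s gets back 9.2·s per unit contributed, so full contribution is dominant for anyone with s > 1/9.2 = 0.1087 and zero contribution is dominant for anyone below.
The shares above 0.1087 belong to Eli, Sam, Ines, Finn and Ada, contributing 19 each; the remaining 6 contribute 0. Total contributed: 95.
The group guarantee fund pays out 9.2 × 95 = 874.00 in total (split across the unequal shares, but the aggregate is all that matters for the group sum).
The 6 free-riders keep 19 each, adding 114. Group total = 114 + 874.00 = 988.00.

988.00 dollars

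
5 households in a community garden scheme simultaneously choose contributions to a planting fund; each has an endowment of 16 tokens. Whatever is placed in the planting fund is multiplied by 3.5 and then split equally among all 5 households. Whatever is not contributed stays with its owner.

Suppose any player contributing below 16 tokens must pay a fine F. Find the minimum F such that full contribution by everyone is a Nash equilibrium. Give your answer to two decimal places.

Given the others contribute fully, the best deviation is to contribute 0 (any partial contribution still incurs the fine and gives up units whose private return 0.7000 is below 1).
Deviating from 16 to 0 saves 16 tokens but forfeits the deviator's share of the drop in the planting fund: 3.5/5 × 16 = 11.20.
So the deviation gain is 16 − 11.20 = 4.80, and the fine must be at least 4.80 tokens to wipe it out.

4.80 tokens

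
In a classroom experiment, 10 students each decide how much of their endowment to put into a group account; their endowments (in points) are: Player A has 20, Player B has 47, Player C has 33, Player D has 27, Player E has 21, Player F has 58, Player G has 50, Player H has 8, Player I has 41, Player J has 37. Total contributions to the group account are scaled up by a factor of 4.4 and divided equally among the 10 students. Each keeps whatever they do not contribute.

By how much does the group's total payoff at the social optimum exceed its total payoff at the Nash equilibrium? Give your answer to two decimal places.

The private return per contributed unit is 4.4/10 = 0.4400 < 1 for every player regardless of endowment, so the Nash equilibrium is zero contribution and the group total is Σ E_j = 20 + 47 + 33 + 27 + 21 + 58 + 50 + 8 + 41 + 37 = 342.
Each contributed unit returns 4.400 to the group, so the social optimum is full contribution by everyone: group total = 4.400 × 342 = 1504.80.
Efficiency loss = (4.400 − 1) × 342 = 1162.80.

1162.80 points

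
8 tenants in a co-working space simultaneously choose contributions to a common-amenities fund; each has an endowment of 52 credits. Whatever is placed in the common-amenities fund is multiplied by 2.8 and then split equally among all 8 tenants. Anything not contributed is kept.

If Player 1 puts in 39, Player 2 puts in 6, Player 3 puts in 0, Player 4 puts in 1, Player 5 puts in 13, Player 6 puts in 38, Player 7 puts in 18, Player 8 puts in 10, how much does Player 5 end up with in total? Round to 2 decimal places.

82.75 credits

Total contributed: 39 + 6 + 0 + 1 + 13 + 38 + 18 + 10 = 125.
Each receives 2.8 × 125 / 8 = 43.75 from the common-amenities fund.
Player 5 keeps 52 − 13 = 39, so Player 5's payoff is 39 + 43.75 = 82.75.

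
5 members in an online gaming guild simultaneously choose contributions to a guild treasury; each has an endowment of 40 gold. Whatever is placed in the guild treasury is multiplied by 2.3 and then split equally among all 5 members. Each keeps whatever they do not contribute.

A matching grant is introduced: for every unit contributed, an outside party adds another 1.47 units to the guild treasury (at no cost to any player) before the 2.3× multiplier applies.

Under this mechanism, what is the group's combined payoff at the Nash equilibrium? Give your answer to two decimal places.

1136.20 gold

Under the mechanism each unit contributed yields 2.3 × 2.47 / 5 = 1.1362 back to its contributor per unit of net cost, which exceeds 1, making full contribution the dominant choice for everyone.
So the Nash equilibrium is full contribution by all 5; the group earns 2.3 × 2.47 × 200 = 1136.20.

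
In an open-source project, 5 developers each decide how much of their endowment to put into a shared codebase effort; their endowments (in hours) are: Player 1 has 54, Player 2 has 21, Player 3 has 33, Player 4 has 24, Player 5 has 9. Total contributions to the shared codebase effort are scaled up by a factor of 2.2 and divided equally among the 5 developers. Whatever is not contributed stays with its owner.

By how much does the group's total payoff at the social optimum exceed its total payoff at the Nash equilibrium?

169.20 hours

The private return per contributed unit is 2.2/5 = 0.4400 < 1 for every player regardless of endowment, so the Nash equilibrium is zero contribution and the group total is Σ E_j = 54 + 21 + 33 + 24 + 9 = 141.
Each contributed unit returns 2.200 to the group, so the social optimum is full contribution by everyone: group total = 2.200 × 141 = 310.20.
Efficiency loss = (2.200 − 1) × 141 = 169.20.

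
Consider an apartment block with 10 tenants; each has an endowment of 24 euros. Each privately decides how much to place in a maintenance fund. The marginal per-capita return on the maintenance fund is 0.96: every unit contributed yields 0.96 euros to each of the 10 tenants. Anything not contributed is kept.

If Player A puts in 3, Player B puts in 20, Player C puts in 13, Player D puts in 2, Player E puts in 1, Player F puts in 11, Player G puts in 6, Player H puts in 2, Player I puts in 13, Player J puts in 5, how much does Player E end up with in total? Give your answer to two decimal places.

Total contributed: 3 + 20 + 13 + 2 + 1 + 11 + 6 + 2 + 13 + 5 = 76.
Each receives 0.96 × 76 = 72.96 from the maintenance fund.
Player E keeps 24 − 1 = 23, so Player E's payoff is 23 + 72.96 = 95.96.

95.96 euros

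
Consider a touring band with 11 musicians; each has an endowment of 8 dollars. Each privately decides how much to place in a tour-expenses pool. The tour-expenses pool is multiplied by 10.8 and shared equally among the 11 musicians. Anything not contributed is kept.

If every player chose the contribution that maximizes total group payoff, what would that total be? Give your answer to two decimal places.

Each contributed unit returns 10.800 to the group as a whole (0.9818 to each of 11 players), which exceeds 1, so the social optimum is full contribution: group total = 10.800 × 88 = 950.40.

950.40 dollars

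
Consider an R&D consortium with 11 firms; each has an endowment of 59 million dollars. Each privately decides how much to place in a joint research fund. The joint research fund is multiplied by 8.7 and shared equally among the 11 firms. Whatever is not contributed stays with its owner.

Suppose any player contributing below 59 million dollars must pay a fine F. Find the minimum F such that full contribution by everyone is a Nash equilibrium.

12.34 million dollars

Given the others contribute fully, the best deviation is to contribute 0 (any partial contribution still incurs the fine and gives up units whose private return 0.7909 is below 1).
Deviating from 59 to 0 saves 59 million dollars but forfeits the deviator's share of the drop in the joint research fund: 8.7/11 × 59 = 46.66.
So the deviation gain is 59 − 46.66 = 12.34, and the fine must be at least 12.34 million dollars to wipe it out.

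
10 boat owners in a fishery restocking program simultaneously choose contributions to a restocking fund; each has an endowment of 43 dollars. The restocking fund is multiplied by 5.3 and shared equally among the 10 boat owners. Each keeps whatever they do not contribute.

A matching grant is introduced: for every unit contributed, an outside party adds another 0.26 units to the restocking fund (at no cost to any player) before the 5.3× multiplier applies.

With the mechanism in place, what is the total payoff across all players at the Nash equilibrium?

430.00 dollars

With the mechanism, a contributed unit returns 5.3 × 1.26 / 10 = 0.6678 per unit of net cost — still below 1 — so contributing 0 remains dominant for every player.
Everyone keeps their endowment and the group total is 10 × 43 = 430.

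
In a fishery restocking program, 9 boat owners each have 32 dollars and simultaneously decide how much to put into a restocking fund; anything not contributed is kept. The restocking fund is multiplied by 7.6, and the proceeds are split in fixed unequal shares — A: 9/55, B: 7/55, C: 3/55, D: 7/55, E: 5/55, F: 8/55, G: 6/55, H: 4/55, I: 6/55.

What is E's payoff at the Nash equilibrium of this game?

A player with share s gets back 7.6·s per unit contributed, so full contribution is dominant for anyone with s > 1/7.6 = 0.1316 and zero contribution is dominant for anyone below.
The shares above 0.1316 belong to A and F, contributing 32 each; the remaining 7 contribute 0. Total contributed: 64.
E keeps 32 and receives 7.6 × 64 × 5/55 = 44.22 from the restocking fund, for a payoff of 76.22.

76.22 dollars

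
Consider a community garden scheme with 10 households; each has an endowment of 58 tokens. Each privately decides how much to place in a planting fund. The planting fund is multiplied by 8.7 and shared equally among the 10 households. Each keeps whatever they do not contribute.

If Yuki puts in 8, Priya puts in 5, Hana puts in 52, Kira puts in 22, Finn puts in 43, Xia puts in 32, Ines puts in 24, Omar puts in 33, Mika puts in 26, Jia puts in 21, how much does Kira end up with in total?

Total contributed: 8 + 5 + 52 + 22 + 43 + 32 + 24 + 33 + 26 + 21 = 266.
Each receives 8.7 × 266 / 10 = 231.42 from the planting fund.
Kira keeps 58 − 22 = 36, so Kira's payoff is 36 + 231.42 = 267.42.

267.42 tokens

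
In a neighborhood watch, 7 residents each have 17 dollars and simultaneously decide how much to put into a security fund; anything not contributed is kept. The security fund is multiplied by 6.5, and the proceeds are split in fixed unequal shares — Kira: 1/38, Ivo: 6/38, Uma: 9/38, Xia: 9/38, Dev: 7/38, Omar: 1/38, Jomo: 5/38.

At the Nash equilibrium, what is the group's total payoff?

Player j's private return per contributed unit is 6.5 × (j's share). Contributing is weakly dominant for j when that share is at least 1/6.5 = 0.1538, and contributing 0 is dominant otherwise.
The shares above 0.1538 belong to Ivo, Uma, Xia and Dev, contributing 17 each; the remaining 3 contribute 0. Total contributed: 68.
The security fund pays out 6.5 × 68 = 442.00 in total (split across the unequal shares, but the aggregate is all that matters for the group sum).
The 3 free-riders keep 17 each, adding 51. Group total = 51 + 442.00 = 493.00.

493.00 dollars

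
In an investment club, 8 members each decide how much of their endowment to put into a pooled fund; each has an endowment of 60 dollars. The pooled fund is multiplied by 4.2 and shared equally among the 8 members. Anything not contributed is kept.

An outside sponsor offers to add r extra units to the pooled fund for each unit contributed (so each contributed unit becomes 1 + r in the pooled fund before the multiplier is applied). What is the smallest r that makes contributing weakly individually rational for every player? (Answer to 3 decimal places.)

With matching at rate r, one contributed unit becomes (1 + r) in the pooled fund and returns 4.2 × (1 + r) / 8 to the contributor.
Setting this equal to 1: 1 + r = 8/4.2 = 1.9048.
So the minimum matching rate is r = 1.9048 − 1 = 0.905.

0.905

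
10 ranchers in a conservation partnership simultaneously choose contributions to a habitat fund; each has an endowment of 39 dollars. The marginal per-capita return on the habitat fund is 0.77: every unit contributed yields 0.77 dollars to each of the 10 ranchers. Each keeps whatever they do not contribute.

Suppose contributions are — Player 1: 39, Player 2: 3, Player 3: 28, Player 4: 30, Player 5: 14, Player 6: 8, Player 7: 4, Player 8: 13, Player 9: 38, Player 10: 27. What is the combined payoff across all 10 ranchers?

Total contributed: 39 + 3 + 28 + 30 + 14 + 8 + 4 + 13 + 38 + 27 = 204; total kept: 10 × 39 − 204 = 186.
The habitat fund pays out 0.77 × 10 × 204 = 1570.80 in aggregate.
Group total = 186 + 1570.80 = 1756.80.

1756.80 dollars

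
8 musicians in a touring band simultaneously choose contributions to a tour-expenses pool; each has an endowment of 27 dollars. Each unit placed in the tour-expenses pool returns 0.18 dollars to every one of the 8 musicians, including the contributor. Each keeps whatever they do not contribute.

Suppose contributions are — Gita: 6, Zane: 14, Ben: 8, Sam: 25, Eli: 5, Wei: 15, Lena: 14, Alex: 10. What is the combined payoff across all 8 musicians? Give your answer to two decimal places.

258.68 dollars

Total contributed: 6 + 14 + 8 + 25 + 5 + 15 + 14 + 10 = 97; total kept: 8 × 27 − 97 = 119.
The tour-expenses pool pays out 0.18 × 8 × 97 = 139.68 in aggregate.
Group total = 119 + 139.68 = 258.68.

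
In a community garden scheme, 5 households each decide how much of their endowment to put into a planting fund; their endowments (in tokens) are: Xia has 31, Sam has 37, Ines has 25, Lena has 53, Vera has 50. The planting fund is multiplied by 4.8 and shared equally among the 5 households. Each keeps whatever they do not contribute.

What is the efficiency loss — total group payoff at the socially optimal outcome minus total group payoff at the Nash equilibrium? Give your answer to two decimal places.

744.80 tokens

The private return per contributed unit is 4.8/5 = 0.9600 < 1 for every player regardless of endowment, so the Nash equilibrium is zero contribution and the group total is Σ E_j = 31 + 37 + 25 + 53 + 50 = 196.
Each contributed unit returns 4.800 to the group, so the social optimum is full contribution by everyone: group total = 4.800 × 196 = 940.80.
Efficiency loss = (4.800 − 1) × 196 = 744.80.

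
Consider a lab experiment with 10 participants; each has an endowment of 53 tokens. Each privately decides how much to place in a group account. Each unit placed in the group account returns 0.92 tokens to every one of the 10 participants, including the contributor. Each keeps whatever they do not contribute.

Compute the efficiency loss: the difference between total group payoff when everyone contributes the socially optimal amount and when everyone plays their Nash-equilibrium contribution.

4346.00 tokens

The private return per contributed unit is 0.92 < 1, so contributing 0 is dominant for every player. At the Nash equilibrium everyone keeps their 53, and the group total is 10 × 53 = 530.
Each contributed unit returns 9.200 to the group as a whole (0.92 to each of 10 players), which exceeds 1, so the social optimum is full contribution: group total = 9.200 × 530 = 4876.00.
Efficiency loss = 4876.00 − 530 = 4346.00.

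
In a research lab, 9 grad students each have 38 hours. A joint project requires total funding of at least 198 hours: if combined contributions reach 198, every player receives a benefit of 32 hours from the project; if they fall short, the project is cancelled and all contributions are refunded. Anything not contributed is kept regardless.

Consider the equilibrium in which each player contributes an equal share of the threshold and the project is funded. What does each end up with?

48 hours

Equal share of the threshold: 198/9 = 22.
At this profile no one gains by cutting their contribution: any cut drops the total below 198, the project is cancelled, contributions are refunded, and the deviator ends with 38, which is less than 38 − 22 + 32 = 48. Contributing more than 22 just wastes the excess. So contributing exactly 22 is a best response.
Each player's payoff: 38 − 22 + 32 = 48.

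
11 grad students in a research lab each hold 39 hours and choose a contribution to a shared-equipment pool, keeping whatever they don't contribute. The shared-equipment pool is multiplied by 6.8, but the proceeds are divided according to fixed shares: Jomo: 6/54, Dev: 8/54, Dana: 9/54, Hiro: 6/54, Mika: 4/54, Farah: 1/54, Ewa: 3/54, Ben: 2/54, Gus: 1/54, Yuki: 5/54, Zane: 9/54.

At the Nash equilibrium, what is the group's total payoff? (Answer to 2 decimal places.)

For player j, contributing a unit is worthwhile iff 6.8 × (j's share) ≥ 1, i.e. iff j's share is at least 0.1471.
Dev, Dana and Zane are above the threshold, contributing 39 each; the remaining 8 contribute 0. Total contributed: 117.
The shared-equipment pool pays out 6.8 × 117 = 795.60 in total (split across the unequal shares, but the aggregate is all that matters for the group sum).
The 8 free-riders keep 39 each, adding 312. Group total = 312 + 795.60 = 1107.60.

1107.60 hours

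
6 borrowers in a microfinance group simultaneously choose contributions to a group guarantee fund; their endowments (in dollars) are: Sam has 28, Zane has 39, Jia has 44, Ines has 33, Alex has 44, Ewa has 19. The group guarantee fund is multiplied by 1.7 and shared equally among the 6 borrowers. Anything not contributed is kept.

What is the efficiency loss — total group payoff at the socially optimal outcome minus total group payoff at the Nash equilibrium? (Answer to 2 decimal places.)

The private return per contributed unit is 1.7/6 = 0.2833 < 1 for every player regardless of endowment, so the Nash equilibrium is zero contribution and the group total is Σ E_j = 28 + 39 + 44 + 33 + 44 + 19 = 207.
Each contributed unit returns 1.700 to the group, so the social optimum is full contribution by everyone: group total = 1.700 × 207 = 351.90.
Efficiency loss = (1.700 − 1) × 207 = 144.90.

144.90 dollars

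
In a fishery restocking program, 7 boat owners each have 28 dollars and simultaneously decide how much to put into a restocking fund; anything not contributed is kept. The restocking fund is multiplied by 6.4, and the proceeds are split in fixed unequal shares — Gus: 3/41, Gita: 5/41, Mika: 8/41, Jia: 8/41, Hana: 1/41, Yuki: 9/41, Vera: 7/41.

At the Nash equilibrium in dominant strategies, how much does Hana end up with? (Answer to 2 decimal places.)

45.48 dollars

Each unit j contributes comes back to j as 6.4 × (j's share), so j prefers to contribute only if that share exceeds 1/6.4 = 0.1563; otherwise keeping the unit dominates.
The shares above 0.1563 belong to Mika, Jia, Yuki and Vera, contributing 28 each; the remaining 3 contribute 0. Total contributed: 112.
Hana keeps 28 and receives 6.4 × 112 × 1/41 = 17.48 from the restocking fund, for a payoff of 45.48.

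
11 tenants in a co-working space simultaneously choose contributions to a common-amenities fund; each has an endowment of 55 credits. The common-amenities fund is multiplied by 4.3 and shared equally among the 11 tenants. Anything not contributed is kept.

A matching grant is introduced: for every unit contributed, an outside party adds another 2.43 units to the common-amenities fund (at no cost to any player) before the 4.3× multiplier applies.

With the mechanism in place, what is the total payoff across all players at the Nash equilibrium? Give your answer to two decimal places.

With the mechanism, a contributed unit returns 4.3 × 3.43 / 11 = 1.3408 per unit of net cost to the contributor — now above 1 — so contributing fully is weakly dominant for every player.
So the Nash equilibrium is full contribution by all 11; the group earns 4.3 × 3.43 × 605 = 8923.15.

8923.15 credits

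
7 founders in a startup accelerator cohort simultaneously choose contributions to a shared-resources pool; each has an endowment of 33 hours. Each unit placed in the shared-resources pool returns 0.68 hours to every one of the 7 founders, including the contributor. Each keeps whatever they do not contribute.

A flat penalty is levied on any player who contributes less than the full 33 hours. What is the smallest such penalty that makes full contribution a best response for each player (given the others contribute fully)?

Given the others contribute fully, the best deviation is to contribute 0 (any partial contribution still incurs the fine and gives up units whose private return 0.68 is below 1).
Deviating from 33 to 0 saves 33 hours but forfeits the deviator's share of the drop in the shared-resources pool: 0.68 × 33 = 22.44.
So the deviation gain is 33 − 22.44 = 10.56, and the fine must be at least 10.56 hours to wipe it out.

10.56 hours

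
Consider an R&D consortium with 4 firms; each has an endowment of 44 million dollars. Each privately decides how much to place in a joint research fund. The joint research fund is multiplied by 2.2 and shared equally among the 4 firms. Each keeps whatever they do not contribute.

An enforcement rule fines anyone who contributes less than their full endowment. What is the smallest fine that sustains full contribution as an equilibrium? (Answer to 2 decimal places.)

Given the others contribute fully, the best deviation is to contribute 0 (any partial contribution still incurs the fine and gives up units whose private return 0.5500 is below 1).
Deviating from 44 to 0 saves 44 million dollars but forfeits the deviator's share of the drop in the joint research fund: 2.2/4 × 44 = 24.20.
So the deviation gain is 44 − 24.20 = 19.80, and the fine must be at least 19.80 million dollars to wipe it out.

19.80 million dollars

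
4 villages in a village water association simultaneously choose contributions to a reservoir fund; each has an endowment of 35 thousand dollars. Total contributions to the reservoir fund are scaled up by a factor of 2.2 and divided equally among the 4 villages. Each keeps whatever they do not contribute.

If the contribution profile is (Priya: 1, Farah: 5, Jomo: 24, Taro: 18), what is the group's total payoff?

Total contributed: 1 + 5 + 24 + 18 = 48; total kept: 4 × 35 − 48 = 92.
The reservoir fund pays out 2.2 × 48 = 105.60 in aggregate.
Group total = 92 + 105.60 = 197.60.

197.60 thousand dollars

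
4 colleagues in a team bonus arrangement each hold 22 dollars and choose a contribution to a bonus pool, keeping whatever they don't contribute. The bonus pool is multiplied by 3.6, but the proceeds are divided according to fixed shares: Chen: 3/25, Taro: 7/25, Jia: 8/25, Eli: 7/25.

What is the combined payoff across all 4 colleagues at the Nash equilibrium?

A player with share s gets back 3.6·s per unit contributed, so full contribution is dominant for anyone with s > 1/3.6 = 0.2778 and zero contribution is dominant for anyone below.
The shares above 0.2778 belong to Taro, Jia and Eli, contributing 22 each; the remaining 1 contribute 0. Total contributed: 66.
The bonus pool pays out 3.6 × 66 = 237.60 in total (split across the unequal shares, but the aggregate is all that matters for the group sum).
The 1 free-riders keep 22 each, adding 22. Group total = 22 + 237.60 = 259.60.

259.60 dollars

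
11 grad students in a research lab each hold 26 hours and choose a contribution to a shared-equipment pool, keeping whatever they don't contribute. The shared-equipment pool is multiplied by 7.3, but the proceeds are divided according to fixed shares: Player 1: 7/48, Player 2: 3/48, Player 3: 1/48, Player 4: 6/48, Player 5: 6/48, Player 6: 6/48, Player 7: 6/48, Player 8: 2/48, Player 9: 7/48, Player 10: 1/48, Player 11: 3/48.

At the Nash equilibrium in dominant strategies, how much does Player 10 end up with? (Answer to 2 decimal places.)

For player j, contributing a unit is worthwhile iff 7.3 × (j's share) ≥ 1, i.e. iff j's share is at least 0.1370.
Player 1 and Player 9 are above the threshold, contributing 26 each; the remaining 9 contribute 0. Total contributed: 52.
Player 10 keeps 26 and receives 7.3 × 52 × 1/48 = 7.91 from the shared-equipment pool, for a payoff of 33.91.

33.91 hours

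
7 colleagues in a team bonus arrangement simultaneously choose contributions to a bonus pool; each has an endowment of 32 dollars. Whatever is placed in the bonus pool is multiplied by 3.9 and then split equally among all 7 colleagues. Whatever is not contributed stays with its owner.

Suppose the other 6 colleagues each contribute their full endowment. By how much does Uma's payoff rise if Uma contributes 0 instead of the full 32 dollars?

Switching from a contribution of 32 to 0 lets Uma keep an extra 32 dollars, but lowers the bonus pool by 32, which costs Uma their own share of that drop: 3.9/7 × 32 = 17.83.
Net gain = 32 − 17.83 = 14.17. The private return per contributed unit (0.5571) is below 1, so free-riding is indeed the best response regardless of what the others do.

14.17 dollars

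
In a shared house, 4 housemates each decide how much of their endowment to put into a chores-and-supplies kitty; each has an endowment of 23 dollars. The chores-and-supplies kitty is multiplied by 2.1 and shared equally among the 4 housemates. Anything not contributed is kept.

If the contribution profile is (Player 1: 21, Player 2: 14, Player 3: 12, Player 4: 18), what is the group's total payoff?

Total contributed: 21 + 14 + 12 + 18 = 65; total kept: 4 × 23 − 65 = 27.
The chores-and-supplies kitty pays out 2.1 × 65 = 136.50 in aggregate.
Group total = 27 + 136.50 = 163.50.

163.50 dollars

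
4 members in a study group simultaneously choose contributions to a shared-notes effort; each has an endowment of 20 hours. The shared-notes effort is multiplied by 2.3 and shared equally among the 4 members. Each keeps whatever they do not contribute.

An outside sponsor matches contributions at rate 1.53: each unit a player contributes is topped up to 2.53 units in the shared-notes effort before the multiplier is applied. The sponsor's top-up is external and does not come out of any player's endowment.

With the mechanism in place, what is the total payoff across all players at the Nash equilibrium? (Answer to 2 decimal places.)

465.52 hours

With the mechanism, a contributed unit returns 2.3 × 2.53 / 4 = 1.4548 per unit of net cost to the contributor — now above 1 — so contributing fully is weakly dominant for every player.
At the Nash equilibrium everyone contributes 20. Group total payoff = 2.3 × 2.53 × 80 = 465.52.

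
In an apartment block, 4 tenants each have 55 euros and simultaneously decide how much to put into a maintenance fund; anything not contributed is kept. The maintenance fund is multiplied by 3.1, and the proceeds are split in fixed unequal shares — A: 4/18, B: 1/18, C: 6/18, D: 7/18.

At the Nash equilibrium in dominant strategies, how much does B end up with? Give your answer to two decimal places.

73.94 euros

A player with share s gets back 3.1·s per unit contributed, so full contribution is dominant for anyone with s > 1/3.1 = 0.3226 and zero contribution is dominant for anyone below.
C and D are above the threshold, contributing 55 each; the remaining 2 contribute 0. Total contributed: 110.
B keeps 55 and receives 3.1 × 110 × 1/18 = 18.94 from the maintenance fund, for a payoff of 73.94.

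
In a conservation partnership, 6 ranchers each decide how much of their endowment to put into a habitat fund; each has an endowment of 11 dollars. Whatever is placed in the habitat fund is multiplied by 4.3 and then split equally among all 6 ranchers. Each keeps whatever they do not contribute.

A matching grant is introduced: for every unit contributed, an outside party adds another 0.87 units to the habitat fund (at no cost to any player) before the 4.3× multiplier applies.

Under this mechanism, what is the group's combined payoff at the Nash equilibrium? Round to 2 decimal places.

The effective private return per unit is now 4.3 × 1.87 / 6 = 1.3402 > 1, so every player's dominant strategy flips to full contribution.
At the Nash equilibrium everyone contributes 11. Group total payoff = 4.3 × 1.87 × 66 = 530.71.

530.71 dollars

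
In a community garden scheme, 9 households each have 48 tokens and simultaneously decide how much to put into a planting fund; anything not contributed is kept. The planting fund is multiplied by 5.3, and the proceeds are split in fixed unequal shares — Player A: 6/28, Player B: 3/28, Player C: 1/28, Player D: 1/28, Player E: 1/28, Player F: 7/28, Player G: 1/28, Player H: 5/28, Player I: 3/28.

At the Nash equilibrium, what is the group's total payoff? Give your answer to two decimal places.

Player j's private return per contributed unit is 5.3 × (j's share). Contributing is weakly dominant for j when that share is at least 1/5.3 = 0.1887, and contributing 0 is dominant otherwise.
Player A and Player F are above the threshold, contributing 48 each; the remaining 7 contribute 0. Total contributed: 96.
The planting fund pays out 5.3 × 96 = 508.80 in total (split across the unequal shares, but the aggregate is all that matters for the group sum).
The 7 free-riders keep 48 each, adding 336. Group total = 336 + 508.80 = 844.80.

844.80 tokens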